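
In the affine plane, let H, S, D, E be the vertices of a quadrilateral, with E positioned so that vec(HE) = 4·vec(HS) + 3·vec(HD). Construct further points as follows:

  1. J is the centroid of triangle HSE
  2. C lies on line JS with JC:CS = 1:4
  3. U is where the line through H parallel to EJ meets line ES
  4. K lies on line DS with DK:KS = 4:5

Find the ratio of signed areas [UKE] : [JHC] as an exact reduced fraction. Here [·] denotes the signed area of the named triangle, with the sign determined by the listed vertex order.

[UKE]:[JHC] = 50/3

Choose coordinates H = (0, 0), S = (1, 0), D = (0, 1), E = (4, 3).
1. J is the centroid of triangle HSE ⇒ J = (5/3, 1)
2. C lies on line JS with JC:CS = 1:4 ⇒ C = (23/15, 4/5)
3. U is where the line through H parallel to EJ meets line ES ⇒ U = (7, 6)
4. K lies on line DS with DK:KS = 4:5 ⇒ K = (4/9, 5/9)
2·[UKE] = 10/3, 2·[JHC] = 1/5
[UKE]:[JHC] = 10/3:1/5 = 50/3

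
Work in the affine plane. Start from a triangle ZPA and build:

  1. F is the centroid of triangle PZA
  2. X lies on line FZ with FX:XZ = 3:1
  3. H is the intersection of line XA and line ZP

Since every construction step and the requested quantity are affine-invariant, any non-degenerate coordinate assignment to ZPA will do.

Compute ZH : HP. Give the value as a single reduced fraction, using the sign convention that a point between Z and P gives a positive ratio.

ZH:HP = 1/10

Set Z = (0, 0), P = (1, 0), A = (0, 1); any affine frame gives the same invariant.
1. F is the centroid of triangle PZA ⇒ F = (1/3, 1/3)
2. X lies on line FZ with FX:XZ = 3:1 ⇒ X = (1/12, 1/12)
3. H is the intersection of line XA and line ZP ⇒ H = (1/11, 0)
H = Z + t·(P−Z) with t = 1/11, so ZH:HP = t:(1−t) = 1/11:10/11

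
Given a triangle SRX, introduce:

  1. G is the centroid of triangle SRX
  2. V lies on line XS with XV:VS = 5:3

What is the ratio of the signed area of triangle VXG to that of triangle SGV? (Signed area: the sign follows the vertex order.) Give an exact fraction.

Assign S = (0, 0), R = (1, 0), X = (0, 1) — the answer is frame-independent, so this choice is without loss of generality.
1. G is the centroid of triangle SRX ⇒ G = (1/3, 1/3)
2. V lies on line XS with XV:VS = 5:3 ⇒ V = (0, 3/8)
2·[VXG] = -5/24, 2·[SGV] = 1/8
[VXG]:[SGV] = -5/24:1/8 = -5/3

[VXG]:[SGV] = -5/3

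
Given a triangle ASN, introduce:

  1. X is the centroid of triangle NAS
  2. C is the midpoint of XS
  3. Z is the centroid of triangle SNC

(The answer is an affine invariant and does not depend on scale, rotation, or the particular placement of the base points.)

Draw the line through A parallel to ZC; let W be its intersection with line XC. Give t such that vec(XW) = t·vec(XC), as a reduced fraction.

t = -2

Work in coordinates with A = (0, 0), S = (1, 0), N = (0, 1).
1. X is the centroid of triangle NAS ⇒ X = (1/3, 1/3)
2. C is the midpoint of XS ⇒ C = (2/3, 1/6)
3. Z is the centroid of triangle SNC ⇒ Z = (5/9, 7/18)
through A parallel to ZC: direction (1/9, -2/9); meets XC at W = (-1/3, 2/3)
W = X + t·(C−X) with t = -2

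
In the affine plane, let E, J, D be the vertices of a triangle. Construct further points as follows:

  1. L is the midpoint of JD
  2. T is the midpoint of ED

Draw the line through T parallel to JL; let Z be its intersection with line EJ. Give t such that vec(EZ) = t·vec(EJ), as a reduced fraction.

t = 1/2

Assign E = (0, 0), J = (1, 0), D = (0, 1) — the answer is frame-independent, so this choice is without loss of generality.
1. L is the midpoint of JD ⇒ L = (1/2, 1/2)
2. T is the midpoint of ED ⇒ T = (0, 1/2)
through T parallel to JL: direction (-1/2, 1/2); meets EJ at Z = (1/2, 0)
Z = E + t·(J−E) with t = 1/2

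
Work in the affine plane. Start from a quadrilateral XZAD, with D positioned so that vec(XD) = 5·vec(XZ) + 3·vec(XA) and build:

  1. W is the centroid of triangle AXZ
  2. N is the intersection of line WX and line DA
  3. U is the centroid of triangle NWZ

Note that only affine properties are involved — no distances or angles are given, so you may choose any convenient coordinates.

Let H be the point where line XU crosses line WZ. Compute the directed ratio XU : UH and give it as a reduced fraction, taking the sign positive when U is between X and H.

XU:UH = -7/4

Work in coordinates with X = (0, 0), Z = (1, 0), A = (0, 1), D = (5, 3).
1. W is the centroid of triangle AXZ ⇒ W = (1/3, 1/3)
2. N is the intersection of line WX and line DA ⇒ N = (5/3, 5/3)
3. U is the centroid of triangle NWZ ⇒ U = (1, 2/3)
line XU meets WZ at H = (3/7, 2/7)
U = X + t·(H−X) with t = 7/3, so XU:UH = 7/3:-4/3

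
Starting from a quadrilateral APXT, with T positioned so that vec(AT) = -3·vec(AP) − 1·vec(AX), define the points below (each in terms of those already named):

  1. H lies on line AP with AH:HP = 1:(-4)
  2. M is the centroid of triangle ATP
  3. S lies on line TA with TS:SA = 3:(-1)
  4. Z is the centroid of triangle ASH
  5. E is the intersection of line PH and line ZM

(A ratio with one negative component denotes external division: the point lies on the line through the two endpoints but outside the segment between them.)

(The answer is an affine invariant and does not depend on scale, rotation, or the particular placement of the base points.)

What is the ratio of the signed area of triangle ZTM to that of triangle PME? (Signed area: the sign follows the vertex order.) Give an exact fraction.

[ZTM]:[PME] = -75/52

Choose coordinates A = (0, 0), P = (1, 0), X = (0, 1), T = (-3, -1).
1. H lies on line AP with AH:HP = 1:(-4) ⇒ H = (-1/3, 0)
2. M is the centroid of triangle ATP ⇒ M = (-2/3, -1/3)
3. S lies on line TA with TS:SA = 3:(-1) ⇒ S = (3/2, 1/2)
4. Z is the centroid of triangle ASH ⇒ Z = (7/18, 1/6)
5. E is the intersection of line PH and line ZM ⇒ E = (1/27, 0)
2·[ZTM] = 25/54, 2·[PME] = -26/81
[ZTM]:[PME] = 25/54:-26/81 = -75/52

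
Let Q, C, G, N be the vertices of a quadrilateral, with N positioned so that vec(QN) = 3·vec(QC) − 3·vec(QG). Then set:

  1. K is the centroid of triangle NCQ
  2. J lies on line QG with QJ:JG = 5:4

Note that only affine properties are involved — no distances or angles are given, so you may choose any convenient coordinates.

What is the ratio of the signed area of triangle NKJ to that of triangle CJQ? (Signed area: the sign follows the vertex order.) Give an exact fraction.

Choose coordinates Q = (0, 0), C = (1, 0), G = (0, 1), N = (3, -3).
1. K is the centroid of triangle NCQ ⇒ K = (4/3, -1)
2. J lies on line QG with QJ:JG = 5:4 ⇒ J = (0, 5/9)
2·[NKJ] = 2/27, 2·[CJQ] = 5/9
[NKJ]:[CJQ] = 2/27:5/9 = 2/15

[NKJ]:[CJQ] = 2/15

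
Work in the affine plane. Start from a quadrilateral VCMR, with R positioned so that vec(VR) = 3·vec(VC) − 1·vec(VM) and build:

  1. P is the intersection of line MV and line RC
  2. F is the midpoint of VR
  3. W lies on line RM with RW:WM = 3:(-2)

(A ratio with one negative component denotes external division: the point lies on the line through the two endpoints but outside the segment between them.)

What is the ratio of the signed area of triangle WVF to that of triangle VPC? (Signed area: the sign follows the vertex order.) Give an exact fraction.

[WVF]:[VPC] = -9

Set V = (0, 0), C = (1, 0), M = (0, 1), R = (3, -1); any affine frame gives the same invariant.
1. P is the intersection of line MV and line RC ⇒ P = (0, 1/2)
2. F is the midpoint of VR ⇒ F = (3/2, -1/2)
3. W lies on line RM with RW:WM = 3:(-2) ⇒ W = (-6, 5)
2·[WVF] = 9/2, 2·[VPC] = -1/2
[WVF]:[VPC] = 9/2:-1/2 = -9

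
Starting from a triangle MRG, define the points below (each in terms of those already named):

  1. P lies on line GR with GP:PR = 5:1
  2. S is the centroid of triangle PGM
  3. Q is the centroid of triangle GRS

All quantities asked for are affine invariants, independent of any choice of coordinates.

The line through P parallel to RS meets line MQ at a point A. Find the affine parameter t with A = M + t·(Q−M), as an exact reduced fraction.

Work in coordinates with M = (0, 0), R = (1, 0), G = (0, 1).
1. P lies on line GR with GP:PR = 5:1 ⇒ P = (5/6, 1/6)
2. S is the centroid of triangle PGM ⇒ S = (5/18, 7/18)
3. Q is the centroid of triangle GRS ⇒ Q = (23/54, 25/54)
through P parallel to RS: direction (-13/18, 7/18); meets MQ at A = (92/243, 100/243)
A = M + t·(Q−M) with t = 8/9

t = 8/9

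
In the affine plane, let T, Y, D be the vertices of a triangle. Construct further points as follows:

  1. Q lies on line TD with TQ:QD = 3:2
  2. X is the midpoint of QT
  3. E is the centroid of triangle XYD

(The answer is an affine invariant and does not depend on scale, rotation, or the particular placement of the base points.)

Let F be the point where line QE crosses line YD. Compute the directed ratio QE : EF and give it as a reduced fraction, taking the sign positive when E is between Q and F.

Assign T = (0, 0), Y = (1, 0), D = (0, 1) — the answer is frame-independent, so this choice is without loss of generality.
1. Q lies on line TD with TQ:QD = 3:2 ⇒ Q = (0, 3/5)
2. X is the midpoint of QT ⇒ X = (0, 3/10)
3. E is the centroid of triangle XYD ⇒ E = (1/3, 13/30)
line QE meets YD at F = (4/5, 1/5)
E = Q + t·(F−Q) with t = 5/12, so QE:EF = 5/12:7/12

QE:EF = 5/7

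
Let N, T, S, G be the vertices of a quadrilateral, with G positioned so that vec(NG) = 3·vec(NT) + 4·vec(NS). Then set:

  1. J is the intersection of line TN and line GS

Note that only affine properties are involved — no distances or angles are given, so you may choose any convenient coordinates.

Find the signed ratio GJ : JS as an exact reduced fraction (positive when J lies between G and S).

Choose coordinates N = (0, 0), T = (1, 0), S = (0, 1), G = (3, 4).
1. J is the intersection of line TN and line GS ⇒ J = (-1, 0)
J = G + t·(S−G) with t = 4/3, so GJ:JS = t:(1−t) = 4/3:-1/3

GJ:JS = -4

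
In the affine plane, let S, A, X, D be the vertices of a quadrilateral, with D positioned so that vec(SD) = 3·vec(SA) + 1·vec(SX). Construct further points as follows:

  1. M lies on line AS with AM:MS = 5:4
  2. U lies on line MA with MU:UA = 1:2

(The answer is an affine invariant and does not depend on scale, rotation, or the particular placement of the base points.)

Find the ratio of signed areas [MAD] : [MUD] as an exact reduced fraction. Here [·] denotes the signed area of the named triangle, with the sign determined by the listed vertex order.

Work in coordinates with S = (0, 0), A = (1, 0), X = (0, 1), D = (3, 1).
1. M lies on line AS with AM:MS = 5:4 ⇒ M = (4/9, 0)
2. U lies on line MA with MU:UA = 1:2 ⇒ U = (17/27, 0)
2·[MAD] = 5/9, 2·[MUD] = 5/27
[MAD]:[MUD] = 5/9:5/27 = 3

[MAD]:[MUD] = 3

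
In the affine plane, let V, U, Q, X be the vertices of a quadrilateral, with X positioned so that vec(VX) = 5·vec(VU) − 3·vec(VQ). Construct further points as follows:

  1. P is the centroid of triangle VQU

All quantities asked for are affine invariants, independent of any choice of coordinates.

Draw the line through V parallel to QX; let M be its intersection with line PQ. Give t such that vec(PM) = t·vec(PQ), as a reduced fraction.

Choose coordinates V = (0, 0), U = (1, 0), Q = (0, 1), X = (5, -3).
1. P is the centroid of triangle VQU ⇒ P = (1/3, 1/3)
through V parallel to QX: direction (5, -4); meets PQ at M = (5/6, -2/3)
M = P + t·(Q−P) with t = -3/2

t = -3/2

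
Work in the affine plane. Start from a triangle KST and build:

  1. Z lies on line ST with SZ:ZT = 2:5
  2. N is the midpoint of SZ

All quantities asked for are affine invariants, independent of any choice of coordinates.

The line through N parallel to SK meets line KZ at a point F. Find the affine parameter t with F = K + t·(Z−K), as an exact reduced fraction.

t = 1/2

Work in coordinates with K = (0, 0), S = (1, 0), T = (0, 1).
1. Z lies on line ST with SZ:ZT = 2:5 ⇒ Z = (5/7, 2/7)
2. N is the midpoint of SZ ⇒ N = (6/7, 1/7)
through N parallel to SK: direction (-1, 0); meets KZ at F = (5/14, 1/7)
F = K + t·(Z−K) with t = 1/2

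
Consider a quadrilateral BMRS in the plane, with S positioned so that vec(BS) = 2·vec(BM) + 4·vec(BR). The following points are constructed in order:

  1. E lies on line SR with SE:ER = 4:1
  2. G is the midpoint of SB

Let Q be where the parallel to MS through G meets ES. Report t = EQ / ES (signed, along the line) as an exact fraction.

Choose coordinates B = (0, 0), M = (1, 0), R = (0, 1), S = (2, 4).
1. E lies on line SR with SE:ER = 4:1 ⇒ E = (2/5, 8/5)
2. G is the midpoint of SB ⇒ G = (1, 2)
through G parallel to MS: direction (1, 4); meets ES at Q = (6/5, 14/5)
Q = E + t·(S−E) with t = 1/2

t = 1/2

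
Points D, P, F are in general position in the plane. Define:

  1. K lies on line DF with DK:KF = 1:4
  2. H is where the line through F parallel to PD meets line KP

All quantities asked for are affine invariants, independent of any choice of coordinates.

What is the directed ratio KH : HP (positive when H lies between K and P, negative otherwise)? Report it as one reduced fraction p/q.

KH:HP = -4/5

Set D = (0, 0), P = (1, 0), F = (0, 1); any affine frame gives the same invariant.
1. K lies on line DF with DK:KF = 1:4 ⇒ K = (0, 1/5)
2. H is where the line through F parallel to PD meets line KP ⇒ H = (-4, 1)
H = K + t·(P−K) with t = -4, so KH:HP = t:(1−t) = -4:5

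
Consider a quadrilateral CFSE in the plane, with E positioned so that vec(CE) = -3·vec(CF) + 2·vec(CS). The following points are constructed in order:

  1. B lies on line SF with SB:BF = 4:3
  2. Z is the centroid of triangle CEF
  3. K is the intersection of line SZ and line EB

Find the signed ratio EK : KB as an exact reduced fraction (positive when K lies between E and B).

Work in coordinates with C = (0, 0), F = (1, 0), S = (0, 1), E = (-3, 2).
1. B lies on line SF with SB:BF = 4:3 ⇒ B = (4/7, 3/7)
2. Z is the centroid of triangle CEF ⇒ Z = (-2/3, 2/3)
3. K is the intersection of line SZ and line EB ⇒ K = (-16/47, 39/47)
K = E + t·(B−E) with t = 35/47, so EK:KB = t:(1−t) = 35/47:12/47

EK:KB = 35/12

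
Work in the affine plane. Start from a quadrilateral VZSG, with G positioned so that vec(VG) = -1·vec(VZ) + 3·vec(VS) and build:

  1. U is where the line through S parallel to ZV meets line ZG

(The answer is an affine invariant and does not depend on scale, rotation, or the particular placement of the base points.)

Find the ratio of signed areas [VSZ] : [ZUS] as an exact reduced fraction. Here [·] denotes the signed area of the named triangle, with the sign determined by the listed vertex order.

Choose coordinates V = (0, 0), Z = (1, 0), S = (0, 1), G = (-1, 3).
1. U is where the line through S parallel to ZV meets line ZG ⇒ U = (1/3, 1)
2·[VSZ] = -1, 2·[ZUS] = 1/3
[VSZ]:[ZUS] = -1:1/3 = -3

[VSZ]:[ZUS] = -3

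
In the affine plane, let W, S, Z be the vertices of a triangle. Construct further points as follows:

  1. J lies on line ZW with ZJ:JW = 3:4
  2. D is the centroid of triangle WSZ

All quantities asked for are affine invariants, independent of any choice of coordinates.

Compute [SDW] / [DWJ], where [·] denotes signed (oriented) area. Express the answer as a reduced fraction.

[SDW]:[DWJ] = -7/4

Set W = (0, 0), S = (1, 0), Z = (0, 1); any affine frame gives the same invariant.
1. J lies on line ZW with ZJ:JW = 3:4 ⇒ J = (0, 4/7)
2. D is the centroid of triangle WSZ ⇒ D = (1/3, 1/3)
2·[SDW] = 1/3, 2·[DWJ] = -4/21
[SDW]:[DWJ] = 1/3:-4/21 = -7/4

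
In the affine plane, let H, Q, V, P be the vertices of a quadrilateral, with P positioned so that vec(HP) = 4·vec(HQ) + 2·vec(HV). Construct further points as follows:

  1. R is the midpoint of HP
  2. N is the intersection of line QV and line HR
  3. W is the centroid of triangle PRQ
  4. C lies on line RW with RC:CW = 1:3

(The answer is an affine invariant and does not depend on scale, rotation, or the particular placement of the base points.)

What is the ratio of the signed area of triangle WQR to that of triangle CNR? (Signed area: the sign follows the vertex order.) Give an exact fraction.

[WQR]:[CNR] = 6

Assign H = (0, 0), Q = (1, 0), V = (0, 1), P = (4, 2) — the answer is frame-independent, so this choice is without loss of generality.
1. R is the midpoint of HP ⇒ R = (2, 1)
2. N is the intersection of line QV and line HR ⇒ N = (2/3, 1/3)
3. W is the centroid of triangle PRQ ⇒ W = (7/3, 1)
4. C lies on line RW with RC:CW = 1:3 ⇒ C = (25/12, 1)
2·[WQR] = -1/3, 2·[CNR] = -1/18
[WQR]:[CNR] = -1/3:-1/18 = 6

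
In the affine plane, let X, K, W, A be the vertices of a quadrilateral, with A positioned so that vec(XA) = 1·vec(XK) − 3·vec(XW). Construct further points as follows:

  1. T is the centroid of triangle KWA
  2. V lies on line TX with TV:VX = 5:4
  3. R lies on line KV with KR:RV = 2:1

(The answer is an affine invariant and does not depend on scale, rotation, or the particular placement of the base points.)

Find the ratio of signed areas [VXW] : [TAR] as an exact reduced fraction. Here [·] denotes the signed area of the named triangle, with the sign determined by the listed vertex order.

Assign X = (0, 0), K = (1, 0), W = (0, 1), A = (1, -3) — the answer is frame-independent, so this choice is without loss of generality.
1. T is the centroid of triangle KWA ⇒ T = (2/3, -2/3)
2. V lies on line TX with TV:VX = 5:4 ⇒ V = (8/27, -8/27)
3. R lies on line KV with KR:RV = 2:1 ⇒ R = (43/81, -16/81)
2·[VXW] = -8/27, 2·[TAR] = -13/81
[VXW]:[TAR] = -8/27:-13/81 = 24/13

[VXW]:[TAR] = 24/13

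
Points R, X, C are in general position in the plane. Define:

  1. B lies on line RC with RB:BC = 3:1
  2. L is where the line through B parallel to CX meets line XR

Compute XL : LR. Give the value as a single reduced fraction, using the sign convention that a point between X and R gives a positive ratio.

Set R = (0, 0), X = (1, 0), C = (0, 1); any affine frame gives the same invariant.
1. B lies on line RC with RB:BC = 3:1 ⇒ B = (0, 3/4)
2. L is where the line through B parallel to CX meets line XR ⇒ L = (3/4, 0)
L = X + t·(R−X) with t = 1/4, so XL:LR = t:(1−t) = 1/4:3/4

XL:LR = 1/3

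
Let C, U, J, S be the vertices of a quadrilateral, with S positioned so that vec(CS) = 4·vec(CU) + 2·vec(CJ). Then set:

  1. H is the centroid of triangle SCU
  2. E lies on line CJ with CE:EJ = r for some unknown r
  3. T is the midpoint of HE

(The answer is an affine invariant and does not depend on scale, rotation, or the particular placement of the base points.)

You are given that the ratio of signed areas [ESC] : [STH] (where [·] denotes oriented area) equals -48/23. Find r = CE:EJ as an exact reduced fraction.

Work in coordinates with C = (0, 0), U = (1, 0), J = (0, 1), S = (4, 2).
1. H is the centroid of triangle SCU ⇒ H = (5/3, 2/3)
2. With CE:EJ = r, write λ = r/(r+1) so E = C + λ·(J−C); E is affine-linear in λ
3. T is the midpoint of HE ⇒ T is an affine combination of earlier points and hence also affine-linear in λ
Every point depending on E is an affine combination of E and λ-independent points, so each such coordinate is linear in λ; the λ² term in each signed area is a multiple of (J−C)×(J−C) = 0, so 2·[ESC] and 2·[STH] are each linear in λ. Evaluating at λ=0 and λ=1:
  2·[ESC] = -4·λ,   2·[STH] = 7/6·λ + 1/3
So [ESC]:[STH] = (-4·λ) / (7/6·λ + 1/3). Setting this equal to -48/23:
  -4·λ = -48/23·(7/6·λ + 1/3)  ⇒  λ = 4/9
Then r = λ/(1−λ) = (4/9)/(5/9) = 4/5. Check: with r = 4/5, E = (0, 4/9) and [ESC]:[STH] = -48/23 as required.

r = 4/5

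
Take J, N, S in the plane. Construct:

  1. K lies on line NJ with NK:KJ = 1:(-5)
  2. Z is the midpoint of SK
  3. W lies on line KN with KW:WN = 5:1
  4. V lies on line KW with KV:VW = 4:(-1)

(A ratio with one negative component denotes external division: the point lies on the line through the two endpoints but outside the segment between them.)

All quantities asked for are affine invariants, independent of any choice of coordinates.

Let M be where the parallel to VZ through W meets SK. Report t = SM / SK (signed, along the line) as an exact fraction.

t = 5/8

Work in coordinates with J = (0, 0), N = (1, 0), S = (0, 1).
1. K lies on line NJ with NK:KJ = 1:(-5) ⇒ K = (5/4, 0)
2. Z is the midpoint of SK ⇒ Z = (5/8, 1/2)
3. W lies on line KN with KW:WN = 5:1 ⇒ W = (25/24, 0)
4. V lies on line KW with KV:VW = 4:(-1) ⇒ V = (35/36, 0)
through W parallel to VZ: direction (-25/72, 1/2); meets SK at M = (25/32, 3/8)
M = S + t·(K−S) with t = 5/8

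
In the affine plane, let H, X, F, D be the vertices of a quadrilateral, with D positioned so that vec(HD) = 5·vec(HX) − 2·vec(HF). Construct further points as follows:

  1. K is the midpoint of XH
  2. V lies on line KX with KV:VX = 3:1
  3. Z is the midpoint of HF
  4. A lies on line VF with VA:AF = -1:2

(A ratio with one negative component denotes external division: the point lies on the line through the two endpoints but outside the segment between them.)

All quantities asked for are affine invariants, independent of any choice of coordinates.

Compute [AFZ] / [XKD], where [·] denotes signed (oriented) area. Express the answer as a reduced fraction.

Work in coordinates with H = (0, 0), X = (1, 0), F = (0, 1), D = (5, -2).
1. K is the midpoint of XH ⇒ K = (1/2, 0)
2. V lies on line KX with KV:VX = 3:1 ⇒ V = (7/8, 0)
3. Z is the midpoint of HF ⇒ Z = (0, 1/2)
4. A lies on line VF with VA:AF = -1:2 ⇒ A = (7/4, -1)
2·[AFZ] = 7/8, 2·[XKD] = 1
[AFZ]:[XKD] = 7/8:1 = 7/8

[AFZ]:[XKD] = 7/8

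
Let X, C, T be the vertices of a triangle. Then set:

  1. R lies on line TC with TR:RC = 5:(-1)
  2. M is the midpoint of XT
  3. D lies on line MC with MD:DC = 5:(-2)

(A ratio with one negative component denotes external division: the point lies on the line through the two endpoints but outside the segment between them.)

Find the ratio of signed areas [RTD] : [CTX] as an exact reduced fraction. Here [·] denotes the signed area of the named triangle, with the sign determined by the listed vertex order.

Set X = (0, 0), C = (1, 0), T = (0, 1); any affine frame gives the same invariant.
1. R lies on line TC with TR:RC = 5:(-1) ⇒ R = (5/4, -1/4)
2. M is the midpoint of XT ⇒ M = (0, 1/2)
3. D lies on line MC with MD:DC = 5:(-2) ⇒ D = (5/3, -1/3)
2·[RTD] = -5/12, 2·[CTX] = 1
[RTD]:[CTX] = -5/12:1 = -5/12

[RTD]:[CTX] = -5/12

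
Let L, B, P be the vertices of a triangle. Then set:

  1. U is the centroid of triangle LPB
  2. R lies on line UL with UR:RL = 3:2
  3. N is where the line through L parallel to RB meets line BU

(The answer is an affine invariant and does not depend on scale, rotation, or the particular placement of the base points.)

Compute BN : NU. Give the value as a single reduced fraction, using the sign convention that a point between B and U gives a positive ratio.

BN:NU = -2/5

Work in coordinates with L = (0, 0), B = (1, 0), P = (0, 1).
1. U is the centroid of triangle LPB ⇒ U = (1/3, 1/3)
2. R lies on line UL with UR:RL = 3:2 ⇒ R = (2/15, 2/15)
3. N is where the line through L parallel to RB meets line BU ⇒ N = (13/9, -2/9)
N = B + t·(U−B) with t = -2/3, so BN:NU = t:(1−t) = -2/3:5/3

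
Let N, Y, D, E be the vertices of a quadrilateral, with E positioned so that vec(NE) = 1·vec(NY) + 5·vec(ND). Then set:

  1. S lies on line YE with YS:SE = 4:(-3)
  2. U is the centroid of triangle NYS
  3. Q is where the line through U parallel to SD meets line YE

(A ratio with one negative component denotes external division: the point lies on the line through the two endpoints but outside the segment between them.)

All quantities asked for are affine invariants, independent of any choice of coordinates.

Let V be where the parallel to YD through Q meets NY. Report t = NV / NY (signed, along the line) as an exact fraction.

t = 14

Set N = (0, 0), Y = (1, 0), D = (0, 1), E = (1, 5); any affine frame gives the same invariant.
1. S lies on line YE with YS:SE = 4:(-3) ⇒ S = (1, 20)
2. U is the centroid of triangle NYS ⇒ U = (2/3, 20/3)
3. Q is where the line through U parallel to SD meets line YE ⇒ Q = (1, 13)
through Q parallel to YD: direction (-1, 1); meets NY at V = (14, 0)
V = N + t·(Y−N) with t = 14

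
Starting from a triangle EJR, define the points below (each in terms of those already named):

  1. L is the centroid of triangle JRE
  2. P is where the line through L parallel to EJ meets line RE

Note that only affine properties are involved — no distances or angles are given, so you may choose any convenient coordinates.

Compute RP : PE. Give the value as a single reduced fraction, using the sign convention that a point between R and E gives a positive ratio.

Work in coordinates with E = (0, 0), J = (1, 0), R = (0, 1).
1. L is the centroid of triangle JRE ⇒ L = (1/3, 1/3)
2. P is where the line through L parallel to EJ meets line RE ⇒ P = (0, 1/3)
P = R + t·(E−R) with t = 2/3, so RP:PE = t:(1−t) = 2/3:1/3

RP:PE = 2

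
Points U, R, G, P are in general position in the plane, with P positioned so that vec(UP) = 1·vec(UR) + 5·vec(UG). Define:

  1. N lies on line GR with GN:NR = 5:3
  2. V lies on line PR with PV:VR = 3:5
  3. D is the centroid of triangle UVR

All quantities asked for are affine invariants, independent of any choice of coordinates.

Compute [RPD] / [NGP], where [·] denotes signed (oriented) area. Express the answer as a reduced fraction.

[RPD]:[NGP] = -8/15

Choose coordinates U = (0, 0), R = (1, 0), G = (0, 1), P = (1, 5).
1. N lies on line GR with GN:NR = 5:3 ⇒ N = (5/8, 3/8)
2. V lies on line PR with PV:VR = 3:5 ⇒ V = (1, 25/8)
3. D is the centroid of triangle UVR ⇒ D = (2/3, 25/24)
2·[RPD] = 5/3, 2·[NGP] = -25/8
[RPD]:[NGP] = 5/3:-25/8 = -8/15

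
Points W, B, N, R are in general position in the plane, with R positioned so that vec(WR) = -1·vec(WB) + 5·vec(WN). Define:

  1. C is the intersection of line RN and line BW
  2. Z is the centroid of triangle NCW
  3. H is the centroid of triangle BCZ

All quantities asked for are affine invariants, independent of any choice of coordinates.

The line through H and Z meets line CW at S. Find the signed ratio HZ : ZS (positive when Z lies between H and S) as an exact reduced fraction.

HZ:ZS = -2/3

Set W = (0, 0), B = (1, 0), N = (0, 1), R = (-1, 5); any affine frame gives the same invariant.
1. C is the intersection of line RN and line BW ⇒ C = (1/4, 0)
2. Z is the centroid of triangle NCW ⇒ Z = (1/12, 1/3)
3. H is the centroid of triangle BCZ ⇒ H = (4/9, 1/9)
line HZ meets CW at S = (5/8, 0)
Z = H + t·(S−H) with t = -2, so HZ:ZS = -2:3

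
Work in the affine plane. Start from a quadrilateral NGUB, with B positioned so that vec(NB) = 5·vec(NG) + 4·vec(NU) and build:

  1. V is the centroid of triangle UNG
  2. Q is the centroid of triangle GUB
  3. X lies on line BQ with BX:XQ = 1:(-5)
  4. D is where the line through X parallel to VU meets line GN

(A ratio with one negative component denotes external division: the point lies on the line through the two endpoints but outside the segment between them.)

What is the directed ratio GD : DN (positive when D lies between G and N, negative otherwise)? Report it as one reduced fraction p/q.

GD:DN = -169/193

Choose coordinates N = (0, 0), G = (1, 0), U = (0, 1), B = (5, 4).
1. V is the centroid of triangle UNG ⇒ V = (1/3, 1/3)
2. Q is the centroid of triangle GUB ⇒ Q = (2, 5/3)
3. X lies on line BQ with BX:XQ = 1:(-5) ⇒ X = (23/4, 55/12)
4. D is where the line through X parallel to VU meets line GN ⇒ D = (193/24, 0)
D = G + t·(N−G) with t = -169/24, so GD:DN = t:(1−t) = -169/24:193/24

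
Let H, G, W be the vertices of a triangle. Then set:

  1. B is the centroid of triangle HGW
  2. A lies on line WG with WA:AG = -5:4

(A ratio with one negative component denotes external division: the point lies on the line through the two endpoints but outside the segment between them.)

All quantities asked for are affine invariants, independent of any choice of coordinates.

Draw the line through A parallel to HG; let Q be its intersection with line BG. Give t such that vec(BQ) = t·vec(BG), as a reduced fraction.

t = 13

Work in coordinates with H = (0, 0), G = (1, 0), W = (0, 1).
1. B is the centroid of triangle HGW ⇒ B = (1/3, 1/3)
2. A lies on line WG with WA:AG = -5:4 ⇒ A = (5, -4)
through A parallel to HG: direction (1, 0); meets BG at Q = (9, -4)
Q = B + t·(G−B) with t = 13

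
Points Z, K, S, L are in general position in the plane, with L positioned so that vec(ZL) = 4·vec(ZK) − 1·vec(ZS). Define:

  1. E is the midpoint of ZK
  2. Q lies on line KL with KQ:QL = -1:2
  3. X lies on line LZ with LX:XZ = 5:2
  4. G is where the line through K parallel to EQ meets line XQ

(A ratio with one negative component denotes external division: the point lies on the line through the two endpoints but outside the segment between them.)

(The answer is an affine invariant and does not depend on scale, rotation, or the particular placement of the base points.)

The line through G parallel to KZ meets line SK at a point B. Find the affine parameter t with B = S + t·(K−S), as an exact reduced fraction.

Work in coordinates with Z = (0, 0), K = (1, 0), S = (0, 1), L = (4, -1).
1. E is the midpoint of ZK ⇒ E = (1/2, 0)
2. Q lies on line KL with KQ:QL = -1:2 ⇒ Q = (-2, 1)
3. X lies on line LZ with LX:XZ = 5:2 ⇒ X = (8/7, -2/7)
4. G is where the line through K parallel to EQ meets line XQ ⇒ G = (-24, 10)
through G parallel to KZ: direction (-1, 0); meets SK at B = (-9, 10)
B = S + t·(K−S) with t = -9

t = -9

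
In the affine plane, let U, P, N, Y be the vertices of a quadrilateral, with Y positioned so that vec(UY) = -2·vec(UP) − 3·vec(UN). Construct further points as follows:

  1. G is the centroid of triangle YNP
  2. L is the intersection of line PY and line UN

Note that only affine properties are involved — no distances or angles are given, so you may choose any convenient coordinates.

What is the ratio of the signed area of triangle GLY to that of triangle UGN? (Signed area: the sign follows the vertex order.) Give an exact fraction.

[GLY]:[UGN] = 4

Work in coordinates with U = (0, 0), P = (1, 0), N = (0, 1), Y = (-2, -3).
1. G is the centroid of triangle YNP ⇒ G = (-1/3, -2/3)
2. L is the intersection of line PY and line UN ⇒ L = (0, -1)
2·[GLY] = -4/3, 2·[UGN] = -1/3
[GLY]:[UGN] = -4/3:-1/3 = 4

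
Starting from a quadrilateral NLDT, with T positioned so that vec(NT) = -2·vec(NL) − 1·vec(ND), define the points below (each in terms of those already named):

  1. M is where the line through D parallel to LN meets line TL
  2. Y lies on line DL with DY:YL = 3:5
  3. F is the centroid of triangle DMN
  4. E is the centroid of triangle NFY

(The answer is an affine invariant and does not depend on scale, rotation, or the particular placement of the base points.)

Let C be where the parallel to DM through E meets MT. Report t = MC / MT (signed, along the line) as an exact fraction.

t = 41/144

Work in coordinates with N = (0, 0), L = (1, 0), D = (0, 1), T = (-2, -1).
1. M is where the line through D parallel to LN meets line TL ⇒ M = (4, 1)
2. Y lies on line DL with DY:YL = 3:5 ⇒ Y = (3/8, 5/8)
3. F is the centroid of triangle DMN ⇒ F = (4/3, 2/3)
4. E is the centroid of triangle NFY ⇒ E = (41/72, 31/72)
through E parallel to DM: direction (4, 0); meets MT at C = (55/24, 31/72)
C = M + t·(T−M) with t = 41/144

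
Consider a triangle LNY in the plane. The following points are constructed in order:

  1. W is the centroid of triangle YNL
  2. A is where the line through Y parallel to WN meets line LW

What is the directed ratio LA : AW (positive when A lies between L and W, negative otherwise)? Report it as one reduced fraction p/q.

LA:AW = -2

Set L = (0, 0), N = (1, 0), Y = (0, 1); any affine frame gives the same invariant.
1. W is the centroid of triangle YNL ⇒ W = (1/3, 1/3)
2. A is where the line through Y parallel to WN meets line LW ⇒ A = (2/3, 2/3)
A = L + t·(W−L) with t = 2, so LA:AW = t:(1−t) = 2:-1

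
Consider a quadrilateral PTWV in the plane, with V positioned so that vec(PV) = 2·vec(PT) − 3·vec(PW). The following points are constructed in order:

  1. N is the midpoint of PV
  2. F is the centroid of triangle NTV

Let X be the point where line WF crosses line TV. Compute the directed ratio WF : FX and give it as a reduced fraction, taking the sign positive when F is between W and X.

Work in coordinates with P = (0, 0), T = (1, 0), W = (0, 1), V = (2, -3).
1. N is the midpoint of PV ⇒ N = (1, -3/2)
2. F is the centroid of triangle NTV ⇒ F = (4/3, -3/2)
line WF meets TV at X = (16/9, -7/3)
F = W + t·(X−W) with t = 3/4, so WF:FX = 3/4:1/4

WF:FX = 3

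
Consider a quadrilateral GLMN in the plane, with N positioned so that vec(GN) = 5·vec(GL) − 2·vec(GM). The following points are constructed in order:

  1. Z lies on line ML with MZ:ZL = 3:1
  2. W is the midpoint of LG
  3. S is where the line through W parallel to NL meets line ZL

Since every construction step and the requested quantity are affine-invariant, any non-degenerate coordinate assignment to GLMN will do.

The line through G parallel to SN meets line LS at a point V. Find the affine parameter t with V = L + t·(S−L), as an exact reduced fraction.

t = 3/2

Choose coordinates G = (0, 0), L = (1, 0), M = (0, 1), N = (5, -2).
1. Z lies on line ML with MZ:ZL = 3:1 ⇒ Z = (3/4, 1/4)
2. W is the midpoint of LG ⇒ W = (1/2, 0)
3. S is where the line through W parallel to NL meets line ZL ⇒ S = (3/2, -1/2)
through G parallel to SN: direction (7/2, -3/2); meets LS at V = (7/4, -3/4)
V = L + t·(S−L) with t = 3/2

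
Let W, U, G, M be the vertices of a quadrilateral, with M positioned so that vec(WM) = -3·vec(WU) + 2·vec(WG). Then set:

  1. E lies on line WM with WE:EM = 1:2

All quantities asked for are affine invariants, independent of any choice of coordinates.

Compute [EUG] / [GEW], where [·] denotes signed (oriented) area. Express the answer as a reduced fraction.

Set W = (0, 0), U = (1, 0), G = (0, 1), M = (-3, 2); any affine frame gives the same invariant.
1. E lies on line WM with WE:EM = 1:2 ⇒ E = (-1, 2/3)
2·[EUG] = 4/3, 2·[GEW] = 1
[EUG]:[GEW] = 4/3:1 = 4/3

[EUG]:[GEW] = 4/3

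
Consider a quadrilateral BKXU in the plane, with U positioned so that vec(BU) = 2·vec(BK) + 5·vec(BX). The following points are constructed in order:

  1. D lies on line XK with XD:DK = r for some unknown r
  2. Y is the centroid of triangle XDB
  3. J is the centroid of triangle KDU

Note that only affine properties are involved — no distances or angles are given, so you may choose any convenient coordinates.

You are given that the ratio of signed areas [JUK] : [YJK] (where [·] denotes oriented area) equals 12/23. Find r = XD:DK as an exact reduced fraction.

Assign B = (0, 0), K = (1, 0), X = (0, 1), U = (2, 5) — the answer is frame-independent, so this choice is without loss of generality.
1. With XD:DK = r, write λ = r/(r+1) so D = X + λ·(K−X); D is affine-linear in λ
2. Y is the centroid of triangle XDB ⇒ Y is an affine combination of earlier points and hence also affine-linear in λ
3. J is the centroid of triangle KDU ⇒ J is an affine combination of earlier points and hence also affine-linear in λ
Every point depending on D is an affine combination of D and λ-independent points, so each such coordinate is linear in λ; the λ² term in each signed area is a multiple of (K−X)×(K−X) = 0, so 2·[JUK] and 2·[YJK] are each linear in λ. Evaluating at λ=0 and λ=1:
  2·[JUK] = 2·λ − 2,   2·[YJK] = 7/9·λ − 2
So [JUK]:[YJK] = (2·λ − 2) / (7/9·λ − 2). Setting this equal to 12/23:
  2·λ − 2 = 12/23·(7/9·λ − 2)  ⇒  λ = 3/5
Then r = λ/(1−λ) = (3/5)/(2/5) = 3/2. Check: with r = 3/2, D = (3/5, 2/5) and [JUK]:[YJK] = 12/23 as required.

r = 3/2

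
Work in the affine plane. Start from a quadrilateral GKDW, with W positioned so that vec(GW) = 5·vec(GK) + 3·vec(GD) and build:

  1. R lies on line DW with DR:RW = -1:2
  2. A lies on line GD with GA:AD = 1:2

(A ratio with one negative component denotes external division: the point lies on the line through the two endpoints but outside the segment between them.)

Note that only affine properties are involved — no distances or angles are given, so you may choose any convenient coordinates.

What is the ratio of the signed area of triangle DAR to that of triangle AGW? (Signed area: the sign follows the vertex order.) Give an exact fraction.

Set G = (0, 0), K = (1, 0), D = (0, 1), W = (5, 3); any affine frame gives the same invariant.
1. R lies on line DW with DR:RW = -1:2 ⇒ R = (-5, -1)
2. A lies on line GD with GA:AD = 1:2 ⇒ A = (0, 1/3)
2·[DAR] = -10/3, 2·[AGW] = 5/3
[DAR]:[AGW] = -10/3:5/3 = -2

[DAR]:[AGW] = -2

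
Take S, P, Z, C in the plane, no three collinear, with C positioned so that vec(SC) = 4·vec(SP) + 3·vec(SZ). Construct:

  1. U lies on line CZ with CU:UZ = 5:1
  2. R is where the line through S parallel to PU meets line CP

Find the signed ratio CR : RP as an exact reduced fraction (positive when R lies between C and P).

Set S = (0, 0), P = (1, 0), Z = (0, 1), C = (4, 3); any affine frame gives the same invariant.
1. U lies on line CZ with CU:UZ = 5:1 ⇒ U = (2/3, 4/3)
2. R is where the line through S parallel to PU meets line CP ⇒ R = (1/5, -4/5)
R = C + t·(P−C) with t = 19/15, so CR:RP = t:(1−t) = 19/15:-4/15

CR:RP = -19/4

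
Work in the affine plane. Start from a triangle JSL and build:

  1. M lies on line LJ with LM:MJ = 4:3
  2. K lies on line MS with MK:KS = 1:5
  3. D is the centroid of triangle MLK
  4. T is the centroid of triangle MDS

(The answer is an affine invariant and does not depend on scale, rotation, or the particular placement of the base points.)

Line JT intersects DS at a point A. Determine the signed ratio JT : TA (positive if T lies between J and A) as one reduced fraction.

Set J = (0, 0), S = (1, 0), L = (0, 1); any affine frame gives the same invariant.
1. M lies on line LJ with LM:MJ = 4:3 ⇒ M = (0, 3/7)
2. K lies on line MS with MK:KS = 1:5 ⇒ K = (1/6, 5/14)
3. D is the centroid of triangle MLK ⇒ D = (1/18, 25/42)
4. T is the centroid of triangle MDS ⇒ T = (19/54, 43/126)
line JT meets DS at A = (475/1206, 1075/2814)
T = J + t·(A−J) with t = 67/75, so JT:TA = 67/75:8/75

JT:TA = 67/8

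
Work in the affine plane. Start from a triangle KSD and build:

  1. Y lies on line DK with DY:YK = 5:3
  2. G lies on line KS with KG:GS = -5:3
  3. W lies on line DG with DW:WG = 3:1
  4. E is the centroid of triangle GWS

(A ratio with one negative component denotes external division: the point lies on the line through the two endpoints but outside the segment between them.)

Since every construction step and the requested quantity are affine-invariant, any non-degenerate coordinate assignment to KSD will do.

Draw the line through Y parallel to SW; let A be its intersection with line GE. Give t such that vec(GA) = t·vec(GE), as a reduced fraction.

Choose coordinates K = (0, 0), S = (1, 0), D = (0, 1).
1. Y lies on line DK with DY:YK = 5:3 ⇒ Y = (0, 3/8)
2. G lies on line KS with KG:GS = -5:3 ⇒ G = (5/2, 0)
3. W lies on line DG with DW:WG = 3:1 ⇒ W = (15/8, 1/4)
4. E is the centroid of triangle GWS ⇒ E = (43/24, 1/12)
through Y parallel to SW: direction (7/8, 1/4); meets GE at A = (-77/384, 61/192)
A = G + t·(E−G) with t = 61/16

t = 61/16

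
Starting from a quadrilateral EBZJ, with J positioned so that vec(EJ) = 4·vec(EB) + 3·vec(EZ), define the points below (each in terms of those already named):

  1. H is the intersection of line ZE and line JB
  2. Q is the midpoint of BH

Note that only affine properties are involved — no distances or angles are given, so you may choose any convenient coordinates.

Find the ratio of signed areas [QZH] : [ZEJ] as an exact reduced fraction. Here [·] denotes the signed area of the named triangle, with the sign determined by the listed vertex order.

Choose coordinates E = (0, 0), B = (1, 0), Z = (0, 1), J = (4, 3).
1. H is the intersection of line ZE and line JB ⇒ H = (0, -1)
2. Q is the midpoint of BH ⇒ Q = (1/2, -1/2)
2·[QZH] = 1, 2·[ZEJ] = 4
[QZH]:[ZEJ] = 1:4 = 1/4

[QZH]:[ZEJ] = 1/4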